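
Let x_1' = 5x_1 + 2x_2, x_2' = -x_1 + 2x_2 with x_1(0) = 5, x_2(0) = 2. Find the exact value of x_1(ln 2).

152

A = [[5,2],[-1,2]]; eigenvalues λ = 3, 4.
Eigenvectors: (1,-1) for λ=3, (-2,1) for λ=4.
From the initial condition, c_1 = -9, c_2 = -7.
x_1(ln 2) = (-9)(2^3)(1) + (-7)(2^4)(-2) = 152.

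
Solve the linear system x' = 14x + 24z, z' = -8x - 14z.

Coefficient matrix A = [[14, 24], [-8, -14]].
Characteristic polynomial det(A - λI) = λ^2 - 4 = 0.
Eigenvalues λ = -2, 2.
For λ=-2: (A-λI) row 1 is [16, 24], so an eigenvector is (3, -2).
For λ=2: (A-λI) row 1 is [12, 24], so an eigenvector is (2, -1).
General solution: c_1e^(-2t)(3,-2) + c_2e^(2t)(2,-1).

x(t) = 3c_1e^(-2t) + 2c_2e^(2t), z(t) = -2c_1e^(-2t) - c_2e^(2t)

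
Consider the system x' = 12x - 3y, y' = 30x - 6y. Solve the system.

x(t) = C_1e^(3t)sin(3t) - C_2e^(3t)cos(3t), y(t) = 3C_1e^(3t)sin(3t) - C_1e^(3t)cos(3t) - C_2e^(3t)sin(3t) - 3C_2e^(3t)cos(3t)

Coefficient matrix A = [[12, -3], [30, -6]].
Characteristic polynomial det(A - λI) = λ^2 - 6λ + 18 = 0.
Eigenvalues λ = 3 ± 3i (complex conjugate pair).
For λ=3+3i: an eigenvector is (0,-1) - i(1,3) = (0 - i, -1 - 3i).
A real fundamental pair from Re and Im of e^((3+3i)t)v: X_1 = e^(3t)(cos(3t)·(0,-1) + sin(3t)·(1,3)), X_2 = e^(3t)(sin(3t)·(0,-1) - cos(3t)·(1,3)).
General solution: C_1X_1 + C_2X_2.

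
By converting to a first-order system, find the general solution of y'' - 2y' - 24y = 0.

Let x_1 = y, x_2 = y'. Then x_1' = x_2 and x_2' = 24x_1 + 2x_2.
A = [[0,1],[24,2]]; det(A-λI) = λ^2 - 2λ - 24.
Eigenvalues λ = -4, 6 with eigenvectors (1,-4), (1,6).

y(t) = c_1e^(-4t) + c_2e^(6t)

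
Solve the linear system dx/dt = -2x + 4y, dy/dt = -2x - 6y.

x(t) = K_1e^(-4t)sin(2t) + K_1e^(-4t)cos(2t) + K_2e^(-4t)sin(2t) - K_2e^(-4t)cos(2t), y(t) = -K_1e^(-4t)sin(2t) + K_2e^(-4t)cos(2t)

Coefficient matrix A = [[-2, 4], [-2, -6]].
Characteristic polynomial det(A - λI) = λ^2 + 8λ + 20 = 0.
Eigenvalues λ = -4 ± 2i (complex conjugate pair).
For λ=-4+2i: an eigenvector is (1,0) - i(1,-1) = (1 - i, 0 + i).
A real fundamental pair from Re and Im of e^((-4+2i)t)v: X_1 = e^(-4t)(cos(2t)·(1,0) + sin(2t)·(1,-1)), X_2 = e^(-4t)(sin(2t)·(1,0) - cos(2t)·(1,-1)).
General solution: K_1X_1 + K_2X_2.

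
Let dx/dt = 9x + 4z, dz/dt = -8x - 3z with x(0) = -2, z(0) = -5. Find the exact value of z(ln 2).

260

A = [[9,4],[-8,-3]]; eigenvalues λ = 5, 1.
Eigenvectors: (1,-1) for λ=5, (1,-2) for λ=1.
From the initial condition, c_1 = -9, c_2 = 7.
z(ln 2) = (-9)(2^5)(-1) + (7)(2^1)(-2) = 260.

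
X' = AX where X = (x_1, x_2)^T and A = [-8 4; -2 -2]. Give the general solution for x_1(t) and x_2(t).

Coefficient matrix A = [[-8, 4], [-2, -2]].
Characteristic polynomial det(A - λI) = λ^2 + 10λ + 24 = 0.
Eigenvalues λ = -4, -6.
For λ=-4: (A-λI) row 1 is [-4, 4], so an eigenvector is (1, 1).
For λ=-6: (A-λI) row 1 is [-2, 4], so an eigenvector is (-2, -1).
General solution: C_1e^(-4t)(1,1) + C_2e^(-6t)(-2,-1).

x_1(t) = C_1e^(-4t) - 2C_2e^(-6t), x_2(t) = C_1e^(-4t) - C_2e^(-6t)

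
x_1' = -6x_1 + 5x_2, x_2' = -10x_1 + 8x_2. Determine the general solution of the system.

x_1(t) = -2C_1e^(t)sin(t) + C_1e^(t)cos(t) + C_2e^(t)sin(t) + 2C_2e^(t)cos(t), x_2(t) = -3C_1e^(t)sin(t) + C_1e^(t)cos(t) + C_2e^(t)sin(t) + 3C_2e^(t)cos(t)

Coefficient matrix A = [[-6, 5], [-10, 8]].
Characteristic polynomial det(A - λI) = λ^2 - 2λ + 2 = 0.
Eigenvalues λ = 1 ± i (complex conjugate pair).
For λ=1+i: an eigenvector is (1,1) - i(-2,-3) = (1 + 2i, 1 + 3i).
A real fundamental pair from Re and Im of e^((1+i)t)v: X_1 = e^(t)(cos(t)·(1,1) + sin(t)·(-2,-3)), X_2 = e^(t)(sin(t)·(1,1) - cos(t)·(-2,-3)).
General solution: C_1X_1 + C_2X_2.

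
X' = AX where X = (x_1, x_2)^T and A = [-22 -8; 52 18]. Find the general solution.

x_1(t) = c_1e^(-2t)sin(4t) + c_1e^(-2t)cos(4t) + c_2e^(-2t)sin(4t) - c_2e^(-2t)cos(4t), x_2(t) = -2c_1e^(-2t)sin(4t) - 3c_1e^(-2t)cos(4t) - 3c_2e^(-2t)sin(4t) + 2c_2e^(-2t)cos(4t)

Coefficient matrix A = [[-22, -8], [52, 18]].
Characteristic polynomial det(A - λI) = λ^2 + 4λ + 20 = 0.
Eigenvalues λ = -2 ± 4i (complex conjugate pair).
For λ=-2+4i: an eigenvector is (1,-3) - i(1,-2) = (1 - i, -3 + 2i).
A real fundamental pair from Re and Im of e^((-2+4i)t)v: X_1 = e^(-2t)(cos(4t)·(1,-3) + sin(4t)·(1,-2)), X_2 = e^(-2t)(sin(4t)·(1,-3) - cos(4t)·(1,-2)).
General solution: c_1X_1 + c_2X_2.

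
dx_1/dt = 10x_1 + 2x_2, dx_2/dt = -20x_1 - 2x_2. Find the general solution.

x_1(t) = K_1e^(4t)sin(2t) - K_2e^(4t)cos(2t), x_2(t) = -3K_1e^(4t)sin(2t) + K_1e^(4t)cos(2t) + K_2e^(4t)sin(2t) + 3K_2e^(4t)cos(2t)

Coefficient matrix A = [[10, 2], [-20, -2]].
Characteristic polynomial det(A - λI) = λ^2 - 8λ + 20 = 0.
Eigenvalues λ = 4 ± 2i (complex conjugate pair).
For λ=4+2i: an eigenvector is (0,1) - i(1,-3) = (0 - i, 1 + 3i).
A real fundamental pair from Re and Im of e^((4+2i)t)v: X_1 = e^(4t)(cos(2t)·(0,1) + sin(2t)·(1,-3)), X_2 = e^(4t)(sin(2t)·(0,1) - cos(2t)·(1,-3)).
General solution: K_1X_1 + K_2X_2.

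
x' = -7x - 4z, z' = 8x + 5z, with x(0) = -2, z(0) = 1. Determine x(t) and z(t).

Coefficient matrix A = [[-7, -4], [8, 5]].
Characteristic polynomial det(A - λI) = λ^2 + 2λ - 3 = 0.
Eigenvalues λ = 1, -3.
For λ=1: (A-λI) row 1 is [-8, -4], so an eigenvector is (-1, 2).
For λ=-3: (A-λI) row 1 is [-4, -4], so an eigenvector is (1, -1).
General solution: K_1e^(t)(-1,2) + K_2e^(-3t)(1,-1).
Applying x(0)=-2, z(0)=1 gives K_1=-1, K_2=-3.

x(t) = e^(t) - 3e^(-3t), z(t) = -2e^(t) + 3e^(-3t)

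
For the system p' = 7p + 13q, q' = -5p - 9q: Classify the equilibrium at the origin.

A = [[7,13],[-5,-9]]; det(A-λI) = λ^2 + 2λ + 2.
λ = -1 ± i: negative real part.

stable spiral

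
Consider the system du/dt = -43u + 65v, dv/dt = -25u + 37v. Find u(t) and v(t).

u(t) = 3c_1e^(-3t)sin(5t) - 2c_1e^(-3t)cos(5t) - 2c_2e^(-3t)sin(5t) - 3c_2e^(-3t)cos(5t), v(t) = 2c_1e^(-3t)sin(5t) - c_1e^(-3t)cos(5t) - c_2e^(-3t)sin(5t) - 2c_2e^(-3t)cos(5t)

Coefficient matrix A = [[-43, 65], [-25, 37]].
Characteristic polynomial det(A - λI) = λ^2 + 6λ + 34 = 0.
Eigenvalues λ = -3 ± 5i (complex conjugate pair).
For λ=-3+5i: an eigenvector is (-2,-1) - i(3,2) = (-2 - 3i, -1 - 2i).
A real fundamental pair from Re and Im of e^((-3+5i)t)v: X_1 = e^(-3t)(cos(5t)·(-2,-1) + sin(5t)·(3,2)), X_2 = e^(-3t)(sin(5t)·(-2,-1) - cos(5t)·(3,2)).
General solution: c_1X_1 + c_2X_2.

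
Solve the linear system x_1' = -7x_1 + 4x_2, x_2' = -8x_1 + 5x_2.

Coefficient matrix A = [[-7, 4], [-8, 5]].
Characteristic polynomial det(A - λI) = λ^2 + 2λ - 3 = 0.
Eigenvalues λ = -3, 1.
For λ=-3: (A-λI) row 1 is [-4, 4], so an eigenvector is (1, 1).
For λ=1: (A-λI) row 1 is [-8, 4], so an eigenvector is (1, 2).
General solution: c_1e^(-3t)(1,1) + c_2e^(t)(1,2).

x_1(t) = c_1e^(-3t) + c_2e^(t), x_2(t) = c_1e^(-3t) + 2c_2e^(t)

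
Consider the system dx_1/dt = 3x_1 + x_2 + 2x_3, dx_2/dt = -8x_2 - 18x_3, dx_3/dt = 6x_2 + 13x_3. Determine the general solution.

Coefficient matrix A = [[3, 1, 2], [0, -8, -18], [0, 6, 13]].
det(A - λI) = 0 gives eigenvalues λ = 1, 4, 3.
For λ=1: eigenvector (0,-2,1).
For λ=4: eigenvector (1,-3,2).
For λ=3: eigenvector (1,0,0).
General solution: C_1e^(t)(0,-2,1) + C_2e^(4t)(1,-3,2) + C_3e^(3t)(1,0,0).

x_1(t) = C_2e^(4t) + C_3e^(3t), x_2(t) = -2C_1e^(t) - 3C_2e^(4t), x_3(t) = C_1e^(t) + 2C_2e^(4t)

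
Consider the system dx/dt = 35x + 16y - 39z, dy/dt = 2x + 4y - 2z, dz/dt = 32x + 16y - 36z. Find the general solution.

x(t) = 2c_1e^(4t) + c_2e^(3t) + c_3e^(-4t), y(t) = c_1e^(4t) - 2c_2e^(3t), z(t) = 2c_1e^(4t) + c_3e^(-4t)

Coefficient matrix A = [[35, 16, -39], [2, 4, -2], [32, 16, -36]].
det(A - λI) = 0 gives eigenvalues λ = 4, 3, -4.
For λ=4: eigenvector (2,1,2).
For λ=3: eigenvector (1,-2,0).
For λ=-4: eigenvector (1,0,1).
General solution: c_1e^(4t)(2,1,2) + c_2e^(3t)(1,-2,0) + c_3e^(-4t)(1,0,1).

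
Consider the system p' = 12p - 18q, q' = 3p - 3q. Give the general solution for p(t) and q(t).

Coefficient matrix A = [[12, -18], [3, -3]].
Characteristic polynomial det(A - λI) = λ^2 - 9λ + 18 = 0.
Eigenvalues λ = 3, 6.
For λ=3: (A-λI) row 1 is [9, -18], so an eigenvector is (-2, -1).
For λ=6: (A-λI) row 1 is [6, -18], so an eigenvector is (3, 1).
General solution: K_1e^(3t)(-2,-1) + K_2e^(6t)(3,1).

p(t) = -2K_1e^(3t) + 3K_2e^(6t), q(t) = -K_1e^(3t) + K_2e^(6t)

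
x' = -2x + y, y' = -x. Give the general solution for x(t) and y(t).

x(t) = C_1e^(-t) + C_2te^(-t) - 2C_2e^(-t), y(t) = C_1e^(-t) + C_2te^(-t) - C_2e^(-t)

Coefficient matrix A = [[-2, 1], [-1, 0]].
Characteristic polynomial det(A - λI) = λ^2 + 2λ + 1 = 0.
Single eigenvalue λ = -1 with algebraic multiplicity 2.
Eigenvector v = (1,1); generalized eigenvector w with (A-λI)w=v is (-2,-1).
General solution: e^(-t)[C_1·v + C_2·(t·v + w)].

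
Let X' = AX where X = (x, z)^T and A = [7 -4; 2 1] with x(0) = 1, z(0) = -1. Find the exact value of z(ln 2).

A = [[7,-4],[2,1]]; eigenvalues λ = 5, 3.
Eigenvectors: (2,1) for λ=5, (-1,-1) for λ=3.
From the initial condition, c_1 = 2, c_2 = 3.
z(ln 2) = (2)(2^5)(1) + (3)(2^3)(-1) = 40.

40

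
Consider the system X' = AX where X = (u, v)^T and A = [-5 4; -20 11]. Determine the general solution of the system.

u(t) = K_1e^(3t)cos(4t) + K_2e^(3t)sin(4t), v(t) = -K_1e^(3t)sin(4t) + 2K_1e^(3t)cos(4t) + 2K_2e^(3t)sin(4t) + K_2e^(3t)cos(4t)

Coefficient matrix A = [[-5, 4], [-20, 11]].
Characteristic polynomial det(A - λI) = λ^2 - 6λ + 25 = 0.
Eigenvalues λ = 3 ± 4i (complex conjugate pair).
For λ=3+4i: an eigenvector is (1,2) - i(0,-1) = (1, 2 + i).
A real fundamental pair from Re and Im of e^((3+4i)t)v: X_1 = e^(3t)(cos(4t)·(1,2) + sin(4t)·(0,-1)), X_2 = e^(3t)(sin(4t)·(1,2) - cos(4t)·(0,-1)).
General solution: K_1X_1 + K_2X_2.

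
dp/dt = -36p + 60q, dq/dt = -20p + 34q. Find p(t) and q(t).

Coefficient matrix A = [[-36, 60], [-20, 34]].
Characteristic polynomial det(A - λI) = λ^2 + 2λ - 24 = 0.
Eigenvalues λ = 4, -6.
For λ=4: (A-λI) row 1 is [-40, 60], so an eigenvector is (3, 2).
For λ=-6: (A-λI) row 1 is [-30, 60], so an eigenvector is (2, 1).
General solution: c_1e^(4t)(3,2) + c_2e^(-6t)(2,1).

p(t) = 3c_1e^(4t) + 2c_2e^(-6t), q(t) = 2c_1e^(4t) + c_2e^(-6t)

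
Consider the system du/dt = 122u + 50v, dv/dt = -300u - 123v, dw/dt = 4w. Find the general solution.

Coefficient matrix A = [[122, 50, 0], [-300, -123, 0], [0, 0, 4]].
det(A - λI) = 0 gives eigenvalues λ = 2, -3, 4.
For λ=2: eigenvector (5,-12,0).
For λ=-3: eigenvector (-2,5,0).
For λ=4: eigenvector (0,0,1).
General solution: K_1e^(2t)(5,-12,0) + K_2e^(-3t)(-2,5,0) + K_3e^(4t)(0,0,1).

u(t) = 5K_1e^(2t) - 2K_2e^(-3t), v(t) = -12K_1e^(2t) + 5K_2e^(-3t), w(t) = K_3e^(4t)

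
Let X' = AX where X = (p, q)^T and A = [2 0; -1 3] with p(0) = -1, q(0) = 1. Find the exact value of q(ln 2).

12

A = [[2,0],[-1,3]]; eigenvalues λ = 2, 3.
Eigenvectors: (1,1) for λ=2, (0,-1) for λ=3.
From the initial condition, c_1 = -1, c_2 = -2.
q(ln 2) = (-1)(2^2)(1) + (-2)(2^3)(-1) = 12.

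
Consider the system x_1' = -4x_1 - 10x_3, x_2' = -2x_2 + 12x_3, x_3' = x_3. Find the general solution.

x_1(t) = c_1e^(-4t) - 2c_3e^(t), x_2(t) = c_2e^(-2t) + 4c_3e^(t), x_3(t) = c_3e^(t)

Coefficient matrix A = [[-4, 0, -10], [0, -2, 12], [0, 0, 1]].
det(A - λI) = 0 gives eigenvalues λ = -4, -2, 1.
For λ=-4: eigenvector (1,0,0).
For λ=-2: eigenvector (0,1,0).
For λ=1: eigenvector (-2,4,1).
General solution: c_1e^(-4t)(1,0,0) + c_2e^(-2t)(0,1,0) + c_3e^(t)(-2,4,1).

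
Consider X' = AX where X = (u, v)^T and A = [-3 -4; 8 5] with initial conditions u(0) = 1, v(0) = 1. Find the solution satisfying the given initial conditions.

u(t) = -2e^(t)sin(4t) + e^(t)cos(4t), v(t) = 3e^(t)sin(4t) + e^(t)cos(4t)

Coefficient matrix A = [[-3, -4], [8, 5]].
Characteristic polynomial det(A - λI) = λ^2 - 2λ + 17 = 0.
Eigenvalues λ = 1 ± 4i (complex conjugate pair).
For λ=1+4i: an eigenvector is (-1,1) - i(0,-1) = (-1, 1 + i).
A real fundamental pair from Re and Im of e^((1+4i)t)v: X_1 = e^(t)(cos(4t)·(-1,1) + sin(4t)·(0,-1)), X_2 = e^(t)(sin(4t)·(-1,1) - cos(4t)·(0,-1)).
General solution: K_1X_1 + K_2X_2.
Applying u(0)=1, v(0)=1 gives K_1=-1, K_2=2.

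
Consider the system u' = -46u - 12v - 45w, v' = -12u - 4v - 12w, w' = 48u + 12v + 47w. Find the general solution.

Coefficient matrix A = [[-46, -12, -45], [-12, -4, -12], [48, 12, 47]].
det(A - λI) = 0 gives eigenvalues λ = 2, -4, -1.
For λ=2: eigenvector (-7,-2,8).
For λ=-4: eigenvector (4,1,-4).
For λ=-1: eigenvector (-1,0,1).
General solution: c_1e^(2t)(-7,-2,8) + c_2e^(-4t)(4,1,-4) + c_3e^(-t)(-1,0,1).

u(t) = -7c_1e^(2t) + 4c_2e^(-4t) - c_3e^(-t), v(t) = -2c_1e^(2t) + c_2e^(-4t), w(t) = 8c_1e^(2t) - 4c_2e^(-4t) + c_3e^(-t)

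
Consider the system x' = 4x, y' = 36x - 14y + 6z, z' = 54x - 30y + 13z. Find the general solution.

Coefficient matrix A = [[4, 0, 0], [36, -14, 6], [54, -30, 13]].
det(A - λI) = 0 gives eigenvalues λ = 4, 1, -2.
For λ=4: eigenvector (1,0,-6).
For λ=1: eigenvector (0,2,5).
For λ=-2: eigenvector (0,1,2).
General solution: C_1e^(4t)(1,0,-6) + C_2e^(t)(0,2,5) + C_3e^(-2t)(0,1,2).

x(t) = C_1e^(4t), y(t) = 2C_2e^(t) + C_3e^(-2t), z(t) = -6C_1e^(4t) + 5C_2e^(t) + 2C_3e^(-2t)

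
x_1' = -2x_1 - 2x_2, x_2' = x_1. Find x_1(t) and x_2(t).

Coefficient matrix A = [[-2, -2], [1, 0]].
Characteristic polynomial det(A - λI) = λ^2 + 2λ + 2 = 0.
Eigenvalues λ = -1 ± i (complex conjugate pair).
For λ=-1+i: an eigenvector is (1,0) - i(-1,1) = (1 + i, 0 - i).
A real fundamental pair from Re and Im of e^((-1+i)t)v: X_1 = e^(-t)(cos(t)·(1,0) + sin(t)·(-1,1)), X_2 = e^(-t)(sin(t)·(1,0) - cos(t)·(-1,1)).
General solution: c_1X_1 + c_2X_2.

x_1(t) = -c_1e^(-t)sin(t) + c_1e^(-t)cos(t) + c_2e^(-t)sin(t) + c_2e^(-t)cos(t), x_2(t) = c_1e^(-t)sin(t) - c_2e^(-t)cos(t)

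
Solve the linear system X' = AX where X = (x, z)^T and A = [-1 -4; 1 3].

Coefficient matrix A = [[-1, -4], [1, 3]].
Characteristic polynomial det(A - λI) = λ^2 - 2λ + 1 = 0.
Single eigenvalue λ = 1 with algebraic multiplicity 2.
Eigenvector v = (-2,1); generalized eigenvector w with (A-λI)w=v is (-3,2).
General solution: e^(t)[K_1·v + K_2·(t·v + w)].

x(t) = -2K_1e^(t) - 2K_2te^(t) - 3K_2e^(t), z(t) = K_1e^(t) + K_2te^(t) + 2K_2e^(t)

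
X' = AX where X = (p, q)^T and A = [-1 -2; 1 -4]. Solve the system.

Coefficient matrix A = [[-1, -2], [1, -4]].
Characteristic polynomial det(A - λI) = λ^2 + 5λ + 6 = 0.
Eigenvalues λ = -3, -2.
For λ=-3: (A-λI) row 1 is [2, -2], so an eigenvector is (1, 1).
For λ=-2: (A-λI) row 1 is [1, -2], so an eigenvector is (2, 1).
General solution: K_1e^(-3t)(1,1) + K_2e^(-2t)(2,1).

p(t) = K_1e^(-3t) + 2K_2e^(-2t), q(t) = K_1e^(-3t) + K_2e^(-2t)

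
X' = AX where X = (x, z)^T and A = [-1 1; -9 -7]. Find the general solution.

Coefficient matrix A = [[-1, 1], [-9, -7]].
Characteristic polynomial det(A - λI) = λ^2 + 8λ + 16 = 0.
Single eigenvalue λ = -4 with algebraic multiplicity 2.
Eigenvector v = (1,-3); generalized eigenvector w with (A-λI)w=v is (0,1).
General solution: e^(-4t)[c_1·v + c_2·(t·v + w)].

x(t) = c_1e^(-4t) + c_2te^(-4t), z(t) = -3c_1e^(-4t) - 3c_2te^(-4t) + c_2e^(-4t)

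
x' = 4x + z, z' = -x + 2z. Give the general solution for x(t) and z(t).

x(t) = c_1e^(3t) + c_2te^(3t) + 2c_2e^(3t), z(t) = -c_1e^(3t) - c_2te^(3t) - c_2e^(3t)

Coefficient matrix A = [[4, 1], [-1, 2]].
Characteristic polynomial det(A - λI) = λ^2 - 6λ + 9 = 0.
Single eigenvalue λ = 3 with algebraic multiplicity 2.
Eigenvector v = (1,-1); generalized eigenvector w with (A-λI)w=v is (2,-1).
General solution: e^(3t)[c_1·v + c_2·(t·v + w)].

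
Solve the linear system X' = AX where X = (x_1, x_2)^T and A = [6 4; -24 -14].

x_1(t) = -C_1e^(-2t) + C_2e^(-6t), x_2(t) = 2C_1e^(-2t) - 3C_2e^(-6t)

Coefficient matrix A = [[6, 4], [-24, -14]].
Characteristic polynomial det(A - λI) = λ^2 + 8λ + 12 = 0.
Eigenvalues λ = -2, -6.
For λ=-2: (A-λI) row 1 is [8, 4], so an eigenvector is (-1, 2).
For λ=-6: (A-λI) row 1 is [12, 4], so an eigenvector is (1, -3).
General solution: C_1e^(-2t)(-1,2) + C_2e^(-6t)(1,-3).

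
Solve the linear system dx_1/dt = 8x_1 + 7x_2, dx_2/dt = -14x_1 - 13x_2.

Coefficient matrix A = [[8, 7], [-14, -13]].
Characteristic polynomial det(A - λI) = λ^2 + 5λ - 6 = 0.
Eigenvalues λ = -6, 1.
For λ=-6: (A-λI) row 1 is [14, 7], so an eigenvector is (-1, 2).
For λ=1: (A-λI) row 1 is [7, 7], so an eigenvector is (1, -1).
General solution: c_1e^(-6t)(-1,2) + c_2e^(t)(1,-1).

x_1(t) = -c_1e^(-6t) + c_2e^(t), x_2(t) = 2c_1e^(-6t) - c_2e^(t)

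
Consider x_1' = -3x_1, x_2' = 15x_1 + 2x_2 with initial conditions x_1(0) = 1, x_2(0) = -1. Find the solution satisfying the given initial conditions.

x_1(t) = e^(-3t), x_2(t) = 2e^(2t) - 3e^(-3t)

Coefficient matrix A = [[-3, 0], [15, 2]].
Characteristic polynomial det(A - λI) = λ^2 + λ - 6 = 0.
Eigenvalues λ = -3, 2.
For λ=-3: (A-λI) row 2 is [15, 5], so an eigenvector is (-1, 3).
For λ=2: (A-λI) row 1 is [-5, 0], so an eigenvector is (0, -1).
General solution: C_1e^(-3t)(-1,3) + C_2e^(2t)(0,-1).
Applying x_1(0)=1, x_2(0)=-1 gives C_1=-1, C_2=-2.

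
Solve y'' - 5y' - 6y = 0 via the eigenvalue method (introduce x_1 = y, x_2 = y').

y(t) = C_1e^(-t) + C_2e^(6t)

Let x_1 = y, x_2 = y'. Then x_1' = x_2 and x_2' = 6x_1 + 5x_2.
A = [[0,1],[6,5]]; det(A-λI) = λ^2 - 5λ - 6.
Eigenvalues λ = -1, 6 with eigenvectors (1,-1), (1,6).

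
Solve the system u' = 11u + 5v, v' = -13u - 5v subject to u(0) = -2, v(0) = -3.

u(t) = -31e^(3t)sin(t) - 2e^(3t)cos(t), v(t) = 50e^(3t)sin(t) - 3e^(3t)cos(t)

Coefficient matrix A = [[11, 5], [-13, -5]].
Characteristic polynomial det(A - λI) = λ^2 - 6λ + 10 = 0.
Eigenvalues λ = 3 ± i (complex conjugate pair).
For λ=3+i: an eigenvector is (2,-3) - i(1,-2) = (2 - i, -3 + 2i).
A real fundamental pair from Re and Im of e^((3+i)t)v: X_1 = e^(3t)(cos(t)·(2,-3) + sin(t)·(1,-2)), X_2 = e^(3t)(sin(t)·(2,-3) - cos(t)·(1,-2)).
General solution: c_1X_1 + c_2X_2.
Applying u(0)=-2, v(0)=-3 gives c_1=-7, c_2=-12.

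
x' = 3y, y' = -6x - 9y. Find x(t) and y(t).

x(t) = K_1e^(-3t) + K_2e^(-6t), y(t) = -K_1e^(-3t) - 2K_2e^(-6t)

Coefficient matrix A = [[0, 3], [-6, -9]].
Characteristic polynomial det(A - λI) = λ^2 + 9λ + 18 = 0.
Eigenvalues λ = -3, -6.
For λ=-3: (A-λI) row 1 is [3, 3], so an eigenvector is (1, -1).
For λ=-6: (A-λI) row 1 is [6, 3], so an eigenvector is (1, -2).
General solution: K_1e^(-3t)(1,-1) + K_2e^(-6t)(1,-2).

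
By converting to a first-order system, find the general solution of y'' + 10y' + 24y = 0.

Let x_1 = y, x_2 = y'. Then x_1' = x_2 and x_2' = -24x_1 - 10x_2.
A = [[0,1],[-24,-10]]; det(A-λI) = λ^2 + 10λ + 24.
Eigenvalues λ = -6, -4 with eigenvectors (1,-6), (1,-4).

y(t) = C_1e^(-6t) + C_2e^(-4t)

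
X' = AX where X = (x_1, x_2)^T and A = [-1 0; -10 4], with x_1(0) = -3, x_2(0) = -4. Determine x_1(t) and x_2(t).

Coefficient matrix A = [[-1, 0], [-10, 4]].
Characteristic polynomial det(A - λI) = λ^2 - 3λ - 4 = 0.
Eigenvalues λ = 4, -1.
For λ=4: (A-λI) row 1 is [-5, 0], so an eigenvector is (0, 1).
For λ=-1: (A-λI) row 2 is [-10, 5], so an eigenvector is (1, 2).
General solution: K_1e^(4t)(0,1) + K_2e^(-t)(1,2).
Applying x_1(0)=-3, x_2(0)=-4 gives K_1=2, K_2=-3.

x_1(t) = -3e^(-t), x_2(t) = 2e^(4t) - 6e^(-t)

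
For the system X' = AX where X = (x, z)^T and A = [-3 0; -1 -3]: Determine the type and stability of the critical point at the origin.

stable improper node

A = [[-3,0],[-1,-3]]; det(A-λI) = λ^2 + 6λ + 9.
repeated λ = -3 with a single eigenvector.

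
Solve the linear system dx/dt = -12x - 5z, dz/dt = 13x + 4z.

Coefficient matrix A = [[-12, -5], [13, 4]].
Characteristic polynomial det(A - λI) = λ^2 + 8λ + 17 = 0.
Eigenvalues λ = -4 ± i (complex conjugate pair).
For λ=-4+i: an eigenvector is (2,-3) - i(-1,2) = (2 + i, -3 - 2i).
A real fundamental pair from Re and Im of e^((-4+i)t)v: X_1 = e^(-4t)(cos(t)·(2,-3) + sin(t)·(-1,2)), X_2 = e^(-4t)(sin(t)·(2,-3) - cos(t)·(-1,2)).
General solution: C_1X_1 + C_2X_2.

x(t) = -C_1e^(-4t)sin(t) + 2C_1e^(-4t)cos(t) + 2C_2e^(-4t)sin(t) + C_2e^(-4t)cos(t), z(t) = 2C_1e^(-4t)sin(t) - 3C_1e^(-4t)cos(t) - 3C_2e^(-4t)sin(t) - 2C_2e^(-4t)cos(t)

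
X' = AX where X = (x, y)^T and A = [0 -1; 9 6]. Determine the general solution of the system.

x(t) = c_1e^(3t) + c_2te^(3t), y(t) = -3c_1e^(3t) - 3c_2te^(3t) - c_2e^(3t)

Coefficient matrix A = [[0, -1], [9, 6]].
Characteristic polynomial det(A - λI) = λ^2 - 6λ + 9 = 0.
Single eigenvalue λ = 3 with algebraic multiplicity 2.
Eigenvector v = (1,-3); generalized eigenvector w with (A-λI)w=v is (0,-1).
General solution: e^(3t)[c_1·v + c_2·(t·v + w)].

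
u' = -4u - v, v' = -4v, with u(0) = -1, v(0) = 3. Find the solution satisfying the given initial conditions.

Coefficient matrix A = [[-4, -1], [0, -4]].
Characteristic polynomial det(A - λI) = λ^2 + 8λ + 16 = 0.
Single eigenvalue λ = -4 with algebraic multiplicity 2.
Eigenvector v = (1,0); generalized eigenvector w with (A-λI)w=v is (-3,-1).
General solution: e^(-4t)[c_1·v + c_2·(t·v + w)].
Applying u(0)=-1, v(0)=3 gives c_1=-10, c_2=-3.

u(t) = -3te^(-4t) - e^(-4t), v(t) = 3e^(-4t)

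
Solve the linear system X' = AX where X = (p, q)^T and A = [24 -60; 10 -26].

p(t) = -2C_1e^(-6t) - 3C_2e^(4t), q(t) = -C_1e^(-6t) - C_2e^(4t)

Coefficient matrix A = [[24, -60], [10, -26]].
Characteristic polynomial det(A - λI) = λ^2 + 2λ - 24 = 0.
Eigenvalues λ = -6, 4.
For λ=-6: (A-λI) row 1 is [30, -60], so an eigenvector is (-2, -1).
For λ=4: (A-λI) row 1 is [20, -60], so an eigenvector is (-3, -1).
General solution: C_1e^(-6t)(-2,-1) + C_2e^(4t)(-3,-1).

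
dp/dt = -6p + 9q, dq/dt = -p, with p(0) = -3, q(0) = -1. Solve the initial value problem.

p(t) = -3e^(-3t), q(t) = -e^(-3t)

Coefficient matrix A = [[-6, 9], [-1, 0]].
Characteristic polynomial det(A - λI) = λ^2 + 6λ + 9 = 0.
Single eigenvalue λ = -3 with algebraic multiplicity 2.
Eigenvector v = (3,1); generalized eigenvector w with (A-λI)w=v is (2,1).
General solution: e^(-3t)[K_1·v + K_2·(t·v + w)].
Applying p(0)=-3, q(0)=-1 gives K_1=-1, K_2=0.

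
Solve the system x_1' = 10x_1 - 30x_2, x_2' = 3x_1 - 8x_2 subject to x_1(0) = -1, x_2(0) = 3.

x_1(t) = -33e^(t)sin(3t) - e^(t)cos(3t), x_2(t) = -10e^(t)sin(3t) + 3e^(t)cos(3t)

Coefficient matrix A = [[10, -30], [3, -8]].
Characteristic polynomial det(A - λI) = λ^2 - 2λ + 10 = 0.
Eigenvalues λ = 1 ± 3i (complex conjugate pair).
For λ=1+3i: an eigenvector is (-3,-1) - i(1,0) = (-3 - i, -1).
A real fundamental pair from Re and Im of e^((1+3i)t)v: X_1 = e^(t)(cos(3t)·(-3,-1) + sin(3t)·(1,0)), X_2 = e^(t)(sin(3t)·(-3,-1) - cos(3t)·(1,0)).
General solution: K_1X_1 + K_2X_2.
Applying x_1(0)=-1, x_2(0)=3 gives K_1=-3, K_2=10.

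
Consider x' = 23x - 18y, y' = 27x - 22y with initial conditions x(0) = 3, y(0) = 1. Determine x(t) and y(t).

x(t) = 7e^(5t) - 4e^(-4t), y(t) = 7e^(5t) - 6e^(-4t)

Coefficient matrix A = [[23, -18], [27, -22]].
Characteristic polynomial det(A - λI) = λ^2 - λ - 20 = 0.
Eigenvalues λ = 5, -4.
For λ=5: (A-λI) row 1 is [18, -18], so an eigenvector is (1, 1).
For λ=-4: (A-λI) row 1 is [27, -18], so an eigenvector is (2, 3).
General solution: K_1e^(5t)(1,1) + K_2e^(-4t)(2,3).
Applying x(0)=3, y(0)=1 gives K_1=7, K_2=-2.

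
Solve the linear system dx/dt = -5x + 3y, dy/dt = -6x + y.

Coefficient matrix A = [[-5, 3], [-6, 1]].
Characteristic polynomial det(A - λI) = λ^2 + 4λ + 13 = 0.
Eigenvalues λ = -2 ± 3i (complex conjugate pair).
For λ=-2+3i: an eigenvector is (-1,-1) - i(0,1) = (-1, -1 - i).
A real fundamental pair from Re and Im of e^((-2+3i)t)v: X_1 = e^(-2t)(cos(3t)·(-1,-1) + sin(3t)·(0,1)), X_2 = e^(-2t)(sin(3t)·(-1,-1) - cos(3t)·(0,1)).
General solution: c_1X_1 + c_2X_2.

x(t) = -c_1e^(-2t)cos(3t) - c_2e^(-2t)sin(3t), y(t) = c_1e^(-2t)sin(3t) - c_1e^(-2t)cos(3t) - c_2e^(-2t)sin(3t) - c_2e^(-2t)cos(3t)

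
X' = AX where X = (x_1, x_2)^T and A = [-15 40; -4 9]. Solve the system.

Coefficient matrix A = [[-15, 40], [-4, 9]].
Characteristic polynomial det(A - λI) = λ^2 + 6λ + 25 = 0.
Eigenvalues λ = -3 ± 4i (complex conjugate pair).
For λ=-3+4i: an eigenvector is (1,0) - i(-3,-1) = (1 + 3i, 0 + i).
A real fundamental pair from Re and Im of e^((-3+4i)t)v: X_1 = e^(-3t)(cos(4t)·(1,0) + sin(4t)·(-3,-1)), X_2 = e^(-3t)(sin(4t)·(1,0) - cos(4t)·(-3,-1)).
General solution: K_1X_1 + K_2X_2.

x_1(t) = -3K_1e^(-3t)sin(4t) + K_1e^(-3t)cos(4t) + K_2e^(-3t)sin(4t) + 3K_2e^(-3t)cos(4t), x_2(t) = -K_1e^(-3t)sin(4t) + K_2e^(-3t)cos(4t)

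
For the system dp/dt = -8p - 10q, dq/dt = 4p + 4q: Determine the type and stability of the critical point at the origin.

A = [[-8,-10],[4,4]]; det(A-λI) = λ^2 + 4λ + 8.
λ = -2 ± 2i: negative real part.

stable spiral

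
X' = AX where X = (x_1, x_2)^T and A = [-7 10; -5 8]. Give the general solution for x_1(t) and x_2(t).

Coefficient matrix A = [[-7, 10], [-5, 8]].
Characteristic polynomial det(A - λI) = λ^2 - λ - 6 = 0.
Eigenvalues λ = 3, -2.
For λ=3: (A-λI) row 1 is [-10, 10], so an eigenvector is (-1, -1).
For λ=-2: (A-λI) row 1 is [-5, 10], so an eigenvector is (-2, -1).
General solution: C_1e^(3t)(-1,-1) + C_2e^(-2t)(-2,-1).

x_1(t) = -C_1e^(3t) - 2C_2e^(-2t), x_2(t) = -C_1e^(3t) - C_2e^(-2t)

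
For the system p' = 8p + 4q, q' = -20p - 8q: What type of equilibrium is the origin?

A = [[8,4],[-20,-8]]; det(A-λI) = λ^2 + 16.
λ = 0 ± 4i: zero real part.

center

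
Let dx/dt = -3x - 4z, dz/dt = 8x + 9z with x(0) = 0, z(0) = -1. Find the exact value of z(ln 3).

-483

A = [[-3,-4],[8,9]]; eigenvalues λ = 5, 1.
Eigenvectors: (1,-2) for λ=5, (-1,1) for λ=1.
From the initial condition, c_1 = 1, c_2 = 1.
z(ln 3) = (1)(3^5)(-2) + (1)(3^1)(1) = -483.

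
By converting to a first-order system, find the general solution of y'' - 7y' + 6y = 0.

y(t) = K_1e^(t) + K_2e^(6t)

Let x_1 = y, x_2 = y'. Then x_1' = x_2 and x_2' = -6x_1 + 7x_2.
A = [[0,1],[-6,7]]; det(A-λI) = λ^2 - 7λ + 6.
Eigenvalues λ = 1, 6 with eigenvectors (1,1), (1,6).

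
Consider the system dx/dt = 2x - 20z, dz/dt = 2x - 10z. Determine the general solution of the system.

Coefficient matrix A = [[2, -20], [2, -10]].
Characteristic polynomial det(A - λI) = λ^2 + 8λ + 20 = 0.
Eigenvalues λ = -4 ± 2i (complex conjugate pair).
For λ=-4+2i: an eigenvector is (-3,-1) - i(1,0) = (-3 - i, -1).
A real fundamental pair from Re and Im of e^((-4+2i)t)v: X_1 = e^(-4t)(cos(2t)·(-3,-1) + sin(2t)·(1,0)), X_2 = e^(-4t)(sin(2t)·(-3,-1) - cos(2t)·(1,0)).
General solution: c_1X_1 + c_2X_2.

x(t) = c_1e^(-4t)sin(2t) - 3c_1e^(-4t)cos(2t) - 3c_2e^(-4t)sin(2t) - c_2e^(-4t)cos(2t), z(t) = -c_1e^(-4t)cos(2t) - c_2e^(-4t)sin(2t)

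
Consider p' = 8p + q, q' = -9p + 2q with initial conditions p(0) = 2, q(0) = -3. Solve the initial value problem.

Coefficient matrix A = [[8, 1], [-9, 2]].
Characteristic polynomial det(A - λI) = λ^2 - 10λ + 25 = 0.
Single eigenvalue λ = 5 with algebraic multiplicity 2.
Eigenvector v = (-1,3); generalized eigenvector w with (A-λI)w=v is (-1,2).
General solution: e^(5t)[K_1·v + K_2·(t·v + w)].
Applying p(0)=2, q(0)=-3 gives K_1=1, K_2=-3.

p(t) = 3te^(5t) + 2e^(5t), q(t) = -9te^(5t) - 3e^(5t)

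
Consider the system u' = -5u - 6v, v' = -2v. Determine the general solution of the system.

u(t) = -2c_1e^(-2t) + c_2e^(-5t), v(t) = c_1e^(-2t)

Coefficient matrix A = [[-5, -6], [0, -2]].
Characteristic polynomial det(A - λI) = λ^2 + 7λ + 10 = 0.
Eigenvalues λ = -2, -5.
For λ=-2: (A-λI) row 1 is [-3, -6], so an eigenvector is (-2, 1).
For λ=-5: (A-λI) row 1 is [0, -6], so an eigenvector is (1, 0).
General solution: c_1e^(-2t)(-2,1) + c_2e^(-5t)(1,0).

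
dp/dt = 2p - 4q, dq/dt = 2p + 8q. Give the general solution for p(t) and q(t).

p(t) = K_1e^(6t) - 2K_2e^(4t), q(t) = -K_1e^(6t) + K_2e^(4t)

Coefficient matrix A = [[2, -4], [2, 8]].
Characteristic polynomial det(A - λI) = λ^2 - 10λ + 24 = 0.
Eigenvalues λ = 6, 4.
For λ=6: (A-λI) row 1 is [-4, -4], so an eigenvector is (1, -1).
For λ=4: (A-λI) row 1 is [-2, -4], so an eigenvector is (-2, 1).
General solution: K_1e^(6t)(1,-1) + K_2e^(4t)(-2,1).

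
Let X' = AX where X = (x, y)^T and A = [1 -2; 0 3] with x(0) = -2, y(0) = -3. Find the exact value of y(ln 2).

-24

A = [[1,-2],[0,3]]; eigenvalues λ = 1, 3.
Eigenvectors: (-1,0) for λ=1, (-1,1) for λ=3.
From the initial condition, c_1 = 5, c_2 = -3.
y(ln 2) = (5)(2^1)(0) + (-3)(2^3)(1) = -24.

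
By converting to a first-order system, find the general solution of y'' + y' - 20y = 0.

Let x_1 = y, x_2 = y'. Then x_1' = x_2 and x_2' = 20x_1 - x_2.
A = [[0,1],[20,-1]]; det(A-λI) = λ^2 + λ - 20.
Eigenvalues λ = -5, 4 with eigenvectors (1,-5), (1,4).

y(t) = c_1e^(-5t) + c_2e^(4t)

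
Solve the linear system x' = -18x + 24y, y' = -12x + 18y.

x(t) = 2C_1e^(-6t) - C_2e^(6t), y(t) = C_1e^(-6t) - C_2e^(6t)

Coefficient matrix A = [[-18, 24], [-12, 18]].
Characteristic polynomial det(A - λI) = λ^2 - 36 = 0.
Eigenvalues λ = -6, 6.
For λ=-6: (A-λI) row 1 is [-12, 24], so an eigenvector is (2, 1).
For λ=6: (A-λI) row 1 is [-24, 24], so an eigenvector is (-1, -1).
General solution: C_1e^(-6t)(2,1) + C_2e^(6t)(-1,-1).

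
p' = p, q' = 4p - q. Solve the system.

p(t) = c_2e^(t), q(t) = -c_1e^(-t) + 2c_2e^(t)

Coefficient matrix A = [[1, 0], [4, -1]].
Characteristic polynomial det(A - λI) = λ^2 - 1 = 0.
Eigenvalues λ = -1, 1.
For λ=-1: (A-λI) row 1 is [2, 0], so an eigenvector is (0, -1).
For λ=1: (A-λI) row 2 is [4, -2], so an eigenvector is (1, 2).
General solution: c_1e^(-t)(0,-1) + c_2e^(t)(1,2).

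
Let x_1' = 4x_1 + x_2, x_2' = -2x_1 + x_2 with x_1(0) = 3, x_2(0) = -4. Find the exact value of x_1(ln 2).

20

A = [[4,1],[-2,1]]; eigenvalues λ = 2, 3.
Eigenvectors: (1,-2) for λ=2, (-1,1) for λ=3.
From the initial condition, c_1 = 1, c_2 = -2.
x_1(ln 2) = (1)(2^2)(1) + (-2)(2^3)(-1) = 20.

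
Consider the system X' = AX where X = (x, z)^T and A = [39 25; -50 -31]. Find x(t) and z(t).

x(t) = c_1e^(4t)sin(5t) - 2c_1e^(4t)cos(5t) - 2c_2e^(4t)sin(5t) - c_2e^(4t)cos(5t), z(t) = -c_1e^(4t)sin(5t) + 3c_1e^(4t)cos(5t) + 3c_2e^(4t)sin(5t) + c_2e^(4t)cos(5t)

Coefficient matrix A = [[39, 25], [-50, -31]].
Characteristic polynomial det(A - λI) = λ^2 - 8λ + 41 = 0.
Eigenvalues λ = 4 ± 5i (complex conjugate pair).
For λ=4+5i: an eigenvector is (-2,3) - i(1,-1) = (-2 - i, 3 + i).
A real fundamental pair from Re and Im of e^((4+5i)t)v: X_1 = e^(4t)(cos(5t)·(-2,3) + sin(5t)·(1,-1)), X_2 = e^(4t)(sin(5t)·(-2,3) - cos(5t)·(1,-1)).
General solution: c_1X_1 + c_2X_2.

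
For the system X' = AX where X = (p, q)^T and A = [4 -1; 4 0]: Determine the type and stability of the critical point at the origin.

unstable improper node

A = [[4,-1],[4,0]]; det(A-λI) = λ^2 - 4λ + 4.
repeated λ = 2 with a single eigenvector.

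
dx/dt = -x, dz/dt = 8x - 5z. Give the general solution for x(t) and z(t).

Coefficient matrix A = [[-1, 0], [8, -5]].
Characteristic polynomial det(A - λI) = λ^2 + 6λ + 5 = 0.
Eigenvalues λ = -1, -5.
For λ=-1: (A-λI) row 2 is [8, -4], so an eigenvector is (-1, -2).
For λ=-5: (A-λI) row 1 is [4, 0], so an eigenvector is (0, 1).
General solution: C_1e^(-t)(-1,-2) + C_2e^(-5t)(0,1).

x(t) = -C_1e^(-t), z(t) = -2C_1e^(-t) + C_2e^(-5t)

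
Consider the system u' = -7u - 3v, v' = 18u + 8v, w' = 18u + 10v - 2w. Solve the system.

Coefficient matrix A = [[-7, -3, 0], [18, 8, 0], [18, 10, -2]].
det(A - λI) = 0 gives eigenvalues λ = 2, -1, -2.
For λ=2: eigenvector (-1,3,3).
For λ=-1: eigenvector (1,-2,-2).
For λ=-2: eigenvector (0,0,1).
General solution: K_1e^(2t)(-1,3,3) + K_2e^(-t)(1,-2,-2) + K_3e^(-2t)(0,0,1).

u(t) = -K_1e^(2t) + K_2e^(-t), v(t) = 3K_1e^(2t) - 2K_2e^(-t), w(t) = 3K_1e^(2t) - 2K_2e^(-t) + K_3e^(-2t)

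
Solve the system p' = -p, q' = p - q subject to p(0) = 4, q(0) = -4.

p(t) = 4e^(-t), q(t) = 4te^(-t) - 4e^(-t)

Coefficient matrix A = [[-1, 0], [1, -1]].
Characteristic polynomial det(A - λI) = λ^2 + 2λ + 1 = 0.
Single eigenvalue λ = -1 with algebraic multiplicity 2.
Eigenvector v = (0,-1); generalized eigenvector w with (A-λI)w=v is (-1,-3).
General solution: e^(-t)[K_1·v + K_2·(t·v + w)].
Applying p(0)=4, q(0)=-4 gives K_1=16, K_2=-4.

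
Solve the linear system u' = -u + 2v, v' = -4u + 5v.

u(t) = -c_1e^(3t) + c_2e^(t), v(t) = -2c_1e^(3t) + c_2e^(t)

Coefficient matrix A = [[-1, 2], [-4, 5]].
Characteristic polynomial det(A - λI) = λ^2 - 4λ + 3 = 0.
Eigenvalues λ = 3, 1.
For λ=3: (A-λI) row 1 is [-4, 2], so an eigenvector is (-1, -2).
For λ=1: (A-λI) row 1 is [-2, 2], so an eigenvector is (1, 1).
General solution: c_1e^(3t)(-1,-2) + c_2e^(t)(1,1).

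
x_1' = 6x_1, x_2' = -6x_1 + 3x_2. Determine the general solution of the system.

x_1(t) = -c_2e^(6t), x_2(t) = c_1e^(3t) + 2c_2e^(6t)

Coefficient matrix A = [[6, 0], [-6, 3]].
Characteristic polynomial det(A - λI) = λ^2 - 9λ + 18 = 0.
Eigenvalues λ = 3, 6.
For λ=3: (A-λI) row 1 is [3, 0], so an eigenvector is (0, 1).
For λ=6: (A-λI) row 2 is [-6, -3], so an eigenvector is (-1, 2).
General solution: c_1e^(3t)(0,1) + c_2e^(6t)(-1,2).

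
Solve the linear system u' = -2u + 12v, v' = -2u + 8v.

Coefficient matrix A = [[-2, 12], [-2, 8]].
Characteristic polynomial det(A - λI) = λ^2 - 6λ + 8 = 0.
Eigenvalues λ = 2, 4.
For λ=2: (A-λI) row 1 is [-4, 12], so an eigenvector is (3, 1).
For λ=4: (A-λI) row 1 is [-6, 12], so an eigenvector is (2, 1).
General solution: C_1e^(2t)(3,1) + C_2e^(4t)(2,1).

u(t) = 3C_1e^(2t) + 2C_2e^(4t), v(t) = C_1e^(2t) + C_2e^(4t)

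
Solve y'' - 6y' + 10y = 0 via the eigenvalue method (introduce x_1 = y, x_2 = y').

Let x_1 = y, x_2 = y'. Then x_1' = x_2 and x_2' = -10x_1 + 6x_2.
A = [[0,1],[-10,6]]; det(A-λI) = λ^2 - 6λ + 10.
Eigenvalues λ = 3 ± i.

y(t) = K_1e^(3t)cos(t) + K_2e^(3t)sin(t)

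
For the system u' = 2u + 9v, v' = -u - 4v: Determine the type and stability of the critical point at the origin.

A = [[2,9],[-1,-4]]; det(A-λI) = λ^2 + 2λ + 1.
repeated λ = -1 with a single eigenvector.

stable improper node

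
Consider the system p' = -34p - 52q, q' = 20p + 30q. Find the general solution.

Coefficient matrix A = [[-34, -52], [20, 30]].
Characteristic polynomial det(A - λI) = λ^2 + 4λ + 20 = 0.
Eigenvalues λ = -2 ± 4i (complex conjugate pair).
For λ=-2+4i: an eigenvector is (3,-2) - i(2,-1) = (3 - 2i, -2 + i).
A real fundamental pair from Re and Im of e^((-2+4i)t)v: X_1 = e^(-2t)(cos(4t)·(3,-2) + sin(4t)·(2,-1)), X_2 = e^(-2t)(sin(4t)·(3,-2) - cos(4t)·(2,-1)).
General solution: K_1X_1 + K_2X_2.

p(t) = 2K_1e^(-2t)sin(4t) + 3K_1e^(-2t)cos(4t) + 3K_2e^(-2t)sin(4t) - 2K_2e^(-2t)cos(4t), q(t) = -K_1e^(-2t)sin(4t) - 2K_1e^(-2t)cos(4t) - 2K_2e^(-2t)sin(4t) + K_2e^(-2t)cos(4t)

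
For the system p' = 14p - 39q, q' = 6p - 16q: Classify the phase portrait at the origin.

stable spiral

A = [[14,-39],[6,-16]]; det(A-λI) = λ^2 + 2λ + 10.
λ = -1 ± 3i: negative real part.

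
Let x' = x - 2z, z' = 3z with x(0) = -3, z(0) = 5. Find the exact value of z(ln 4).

A = [[1,-2],[0,3]]; eigenvalues λ = 3, 1.
Eigenvectors: (1,-1) for λ=3, (1,0) for λ=1.
From the initial condition, c_1 = -5, c_2 = 2.
z(ln 4) = (-5)(4^3)(-1) + (2)(4^1)(0) = 320.

320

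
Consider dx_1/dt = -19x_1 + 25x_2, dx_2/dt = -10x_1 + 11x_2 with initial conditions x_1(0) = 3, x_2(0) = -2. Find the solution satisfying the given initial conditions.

x_1(t) = -19e^(-4t)sin(5t) + 3e^(-4t)cos(5t), x_2(t) = -12e^(-4t)sin(5t) - 2e^(-4t)cos(5t)

Coefficient matrix A = [[-19, 25], [-10, 11]].
Characteristic polynomial det(A - λI) = λ^2 + 8λ + 41 = 0.
Eigenvalues λ = -4 ± 5i (complex conjugate pair).
For λ=-4+5i: an eigenvector is (-1,-1) - i(-2,-1) = (-1 + 2i, -1 + i).
A real fundamental pair from Re and Im of e^((-4+5i)t)v: X_1 = e^(-4t)(cos(5t)·(-1,-1) + sin(5t)·(-2,-1)), X_2 = e^(-4t)(sin(5t)·(-1,-1) - cos(5t)·(-2,-1)).
General solution: C_1X_1 + C_2X_2.
Applying x_1(0)=3, x_2(0)=-2 gives C_1=7, C_2=5.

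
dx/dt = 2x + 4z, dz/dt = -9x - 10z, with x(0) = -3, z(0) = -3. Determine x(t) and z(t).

Coefficient matrix A = [[2, 4], [-9, -10]].
Characteristic polynomial det(A - λI) = λ^2 + 8λ + 16 = 0.
Single eigenvalue λ = -4 with algebraic multiplicity 2.
Eigenvector v = (-2,3); generalized eigenvector w with (A-λI)w=v is (1,-2).
General solution: e^(-4t)[K_1·v + K_2·(t·v + w)].
Applying x(0)=-3, z(0)=-3 gives K_1=9, K_2=15.

x(t) = -30te^(-4t) - 3e^(-4t), z(t) = 45te^(-4t) - 3e^(-4t)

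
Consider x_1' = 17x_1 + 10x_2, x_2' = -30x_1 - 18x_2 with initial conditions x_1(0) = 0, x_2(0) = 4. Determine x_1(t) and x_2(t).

x_1(t) = 8e^(2t) - 8e^(-3t), x_2(t) = -12e^(2t) + 16e^(-3t)

Coefficient matrix A = [[17, 10], [-30, -18]].
Characteristic polynomial det(A - λI) = λ^2 + λ - 6 = 0.
Eigenvalues λ = 2, -3.
For λ=2: (A-λI) row 1 is [15, 10], so an eigenvector is (-2, 3).
For λ=-3: (A-λI) row 1 is [20, 10], so an eigenvector is (-1, 2).
General solution: C_1e^(2t)(-2,3) + C_2e^(-3t)(-1,2).
Applying x_1(0)=0, x_2(0)=4 gives C_1=-4, C_2=8.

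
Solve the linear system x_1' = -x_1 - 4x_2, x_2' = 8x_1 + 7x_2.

x_1(t) = -c_1e^(3t)cos(4t) - c_2e^(3t)sin(4t), x_2(t) = -c_1e^(3t)sin(4t) + c_1e^(3t)cos(4t) + c_2e^(3t)sin(4t) + c_2e^(3t)cos(4t)

Coefficient matrix A = [[-1, -4], [8, 7]].
Characteristic polynomial det(A - λI) = λ^2 - 6λ + 25 = 0.
Eigenvalues λ = 3 ± 4i (complex conjugate pair).
For λ=3+4i: an eigenvector is (-1,1) - i(0,-1) = (-1, 1 + i).
A real fundamental pair from Re and Im of e^((3+4i)t)v: X_1 = e^(3t)(cos(4t)·(-1,1) + sin(4t)·(0,-1)), X_2 = e^(3t)(sin(4t)·(-1,1) - cos(4t)·(0,-1)).
General solution: c_1X_1 + c_2X_2.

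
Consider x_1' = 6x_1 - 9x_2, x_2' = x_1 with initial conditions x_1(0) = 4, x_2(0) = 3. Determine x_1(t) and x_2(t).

x_1(t) = -15te^(3t) + 4e^(3t), x_2(t) = -5te^(3t) + 3e^(3t)

Coefficient matrix A = [[6, -9], [1, 0]].
Characteristic polynomial det(A - λI) = λ^2 - 6λ + 9 = 0.
Single eigenvalue λ = 3 with algebraic multiplicity 2.
Eigenvector v = (3,1); generalized eigenvector w with (A-λI)w=v is (1,0).
General solution: e^(3t)[c_1·v + c_2·(t·v + w)].
Applying x_1(0)=4, x_2(0)=3 gives c_1=3, c_2=-5.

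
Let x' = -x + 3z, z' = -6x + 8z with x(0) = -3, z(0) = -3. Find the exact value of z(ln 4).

-48

A = [[-1,3],[-6,8]]; eigenvalues λ = 2, 5.
Eigenvectors: (1,1) for λ=2, (-1,-2) for λ=5.
From the initial condition, c_1 = -3, c_2 = 0.
z(ln 4) = (-3)(4^2)(1) + (0)(4^5)(-2) = -48.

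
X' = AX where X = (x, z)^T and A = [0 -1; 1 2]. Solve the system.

Coefficient matrix A = [[0, -1], [1, 2]].
Characteristic polynomial det(A - λI) = λ^2 - 2λ + 1 = 0.
Single eigenvalue λ = 1 with algebraic multiplicity 2.
Eigenvector v = (1,-1); generalized eigenvector w with (A-λI)w=v is (-1,0).
General solution: e^(t)[K_1·v + K_2·(t·v + w)].

x(t) = K_1e^(t) + K_2te^(t) - K_2e^(t), z(t) = -K_1e^(t) - K_2te^(t)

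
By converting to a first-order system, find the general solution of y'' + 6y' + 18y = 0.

Let x_1 = y, x_2 = y'. Then x_1' = x_2 and x_2' = -18x_1 - 6x_2.
A = [[0,1],[-18,-6]]; det(A-λI) = λ^2 + 6λ + 18.
Eigenvalues λ = -3 ± 3i.

y(t) = K_1e^(-3t)cos(3t) + K_2e^(-3t)sin(3t)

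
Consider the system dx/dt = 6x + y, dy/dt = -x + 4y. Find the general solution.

x(t) = -K_1e^(5t) - K_2te^(5t) - 3K_2e^(5t), y(t) = K_1e^(5t) + K_2te^(5t) + 2K_2e^(5t)

Coefficient matrix A = [[6, 1], [-1, 4]].
Characteristic polynomial det(A - λI) = λ^2 - 10λ + 25 = 0.
Single eigenvalue λ = 5 with algebraic multiplicity 2.
Eigenvector v = (-1,1); generalized eigenvector w with (A-λI)w=v is (-3,2).
General solution: e^(5t)[K_1·v + K_2·(t·v + w)].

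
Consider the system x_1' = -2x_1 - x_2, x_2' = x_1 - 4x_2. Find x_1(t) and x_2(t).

Coefficient matrix A = [[-2, -1], [1, -4]].
Characteristic polynomial det(A - λI) = λ^2 + 6λ + 9 = 0.
Single eigenvalue λ = -3 with algebraic multiplicity 2.
Eigenvector v = (1,1); generalized eigenvector w with (A-λI)w=v is (0,-1).
General solution: e^(-3t)[K_1·v + K_2·(t·v + w)].

x_1(t) = K_1e^(-3t) + K_2te^(-3t), x_2(t) = K_1e^(-3t) + K_2te^(-3t) - K_2e^(-3t)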